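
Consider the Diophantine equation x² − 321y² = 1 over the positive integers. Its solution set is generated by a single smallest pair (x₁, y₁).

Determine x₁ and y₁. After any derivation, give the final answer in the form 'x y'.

215 12

√321 = [17; 1,10,1,34, …], period ℓ=4 (even) → k=3
i=0: a=17 ⇒ p=17, q=1
…
i=2: a=10 ⇒ p=197, q=11
i=3: a=1 ⇒ p=215, q=12
(x₁, y₁) = (215, 12);  215² − 321·12² = 1 ✓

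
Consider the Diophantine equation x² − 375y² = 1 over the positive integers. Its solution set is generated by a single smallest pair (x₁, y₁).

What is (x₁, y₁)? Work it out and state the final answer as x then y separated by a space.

15124 781

√375 → a₀=19, period (2,1,2,1,5,1,2,1,2,38); ℓ=10 even so k=9
i=0: a=19 ⇒ p=19, q=1
…
i=3: a=2 ⇒ p=155, q=8
i=4: a=1 ⇒ p=213, q=11
i=5: a=5 ⇒ p=1220, q=63
…
i=7: a=2 ⇒ p=4086, q=211
i=8: a=1 ⇒ p=5519, q=285
i=9: a=2 ⇒ p=15124, q=781
fundamental: x₁=15124, y₁=781  (since 228735376 − 375·609961 = 1)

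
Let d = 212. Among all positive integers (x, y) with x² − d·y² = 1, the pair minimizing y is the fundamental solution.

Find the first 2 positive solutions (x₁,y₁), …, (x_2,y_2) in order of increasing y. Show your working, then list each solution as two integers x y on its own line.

66249 4550
8777860001 602865900

√212 = [14; 1,1,3,1,1,…,1,1,28, …], period ℓ=14 (even) → k=13
k=0  a_k=14  p_k/q_k = 14/1
k=1  a_k=1  p_k/q_k = 15/1
…
k=8  a_k=1  p_k/q_k = 2781/191
k=9  a_k=1  p_k/q_k = 5198/357
k=10  a_k=1  p_k/q_k = 7979/548
k=11  a_k=3  p_k/q_k = 29135/2001
k=12  a_k=1  p_k/q_k = 37114/2549
k=13  a_k=1  p_k/q_k = 66249/4550
→ (66249, 4550).  Check: 66249²=4388930001, 212·4550²=4388930000, difference 1.
n=2: (66249,4550)∘(66249,4550) = (66249·66249+212·4550·4550, 66249·4550+4550·66249) = (8777860001,602865900)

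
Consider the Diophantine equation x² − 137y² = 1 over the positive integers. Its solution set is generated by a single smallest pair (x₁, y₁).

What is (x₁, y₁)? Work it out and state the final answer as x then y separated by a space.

d=137: √d = [11; 1,2,2,1,1,2,2,1,22] (ℓ=9, odd), read p_17/q_17
i=0: a=11 ⇒ p=11, q=1
i=1: a=1 ⇒ p=12, q=1
i=2: a=2 ⇒ p=35, q=3
i=3: a=2 ⇒ p=82, q=7
i=4: a=1 ⇒ p=117, q=10
…
i=6: a=2 ⇒ p=515, q=44
i=7: a=2 ⇒ p=1229, q=105
i=8: a=1 ⇒ p=1744, q=149
i=9: a=22 ⇒ p=39597, q=3383
i=10: a=1 ⇒ p=41341, q=3532
…
i=13: a=1 ⇒ p=408178, q=34873
i=14: a=1 ⇒ p=694077, q=59299
…
i=16: a=2 ⇒ p=4286741, q=366241
i=17: a=1 ⇒ p=6083073, q=519712
→ (6083073, 519712).  Check: 6083073²=37003777123329, 137·519712²=37003777123328, difference 1.

6083073 519712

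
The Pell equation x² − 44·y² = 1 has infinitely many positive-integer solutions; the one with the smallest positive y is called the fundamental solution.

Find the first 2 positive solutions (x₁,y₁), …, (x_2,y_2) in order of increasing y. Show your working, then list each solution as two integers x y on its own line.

√44 → a₀=6, period (1,1,1,2,1,1,1,12); ℓ=8 even so k=7
k=0  a_k=6  p_k/q_k = 6/1
k=1  a_k=1  p_k/q_k = 7/1
k=2  a_k=1  p_k/q_k = 13/2
…
k=4  a_k=2  p_k/q_k = 53/8
k=5  a_k=1  p_k/q_k = 73/11
k=6  a_k=1  p_k/q_k = 126/19
k=7  a_k=1  p_k/q_k = 199/30
→ (199, 30).  Check: 199²=39601, 44·30²=39600, difference 1.
n=2: (199,30)∘(199,30) = (199·199+44·30·30, 199·30+30·199) = (79201,11940)

199 30
79201 11940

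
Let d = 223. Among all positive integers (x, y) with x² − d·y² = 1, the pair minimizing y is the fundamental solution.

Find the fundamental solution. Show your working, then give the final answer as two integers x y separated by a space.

√223 → a₀=14, period (1,13,1,28); ℓ=4 even so k=3
step 0: (14, 1)  from 14·(1,0) + (0,1)
step 1: (15, 1)  from 1·(14,1) + (1,0)
step 2: (209, 14)  from 13·(15,1) + (14,1)
step 3: (224, 15)  from 1·(209,14) + (15,1)
fundamental: x₁=224, y₁=15  (since 50176 − 223·225 = 1)

224 15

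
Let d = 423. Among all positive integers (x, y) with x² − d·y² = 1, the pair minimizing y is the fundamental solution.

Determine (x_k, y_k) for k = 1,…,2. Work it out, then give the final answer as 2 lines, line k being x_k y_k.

4607 224
42448897 2063936

d=423: √d = [20; 1,1,3,4,3,1,1,40] (ℓ=8, even), read p_7/q_7
step 0: (20, 1)  from 20·(1,0) + (0,1)
…
step 2: (41, 2)  from 1·(21,1) + (20,1)
…
step 4: (617, 30)  from 4·(144,7) + (41,2)
…
step 6: (2612, 127)  from 1·(1995,97) + (617,30)
step 7: (4607, 224)  from 1·(2612,127) + (1995,97)
fundamental: x₁=4607, y₁=224  (since 21224449 − 423·50176 = 1)
k=2:  x_2 = 4607·4607+423·224·224 = 42448897,  y_2 = 4607·224+224·4607 = 2063936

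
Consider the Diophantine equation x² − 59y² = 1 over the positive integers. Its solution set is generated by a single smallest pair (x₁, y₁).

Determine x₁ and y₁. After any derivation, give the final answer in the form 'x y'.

√59 → a₀=7, period (1,2,7,2,1,14); ℓ=6 even so k=5
step 0: (7, 1)  from 7·(1,0) + (0,1)
…
step 4: (361, 47)  from 2·(169,22) + (23,3)
step 5: (530, 69)  from 1·(361,47) + (169,22)
fundamental: x₁=530, y₁=69  (since 280900 − 59·4761 = 1)

530 69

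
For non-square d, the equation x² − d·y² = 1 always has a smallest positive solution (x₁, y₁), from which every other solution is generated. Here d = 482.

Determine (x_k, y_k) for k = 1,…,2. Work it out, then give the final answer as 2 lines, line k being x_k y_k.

√482 = [21; 1,20,1,42, …], period ℓ=4 (even) → k=3
i=0: a=21 ⇒ p=21, q=1
i=1: a=1 ⇒ p=22, q=1
i=2: a=20 ⇒ p=461, q=21
i=3: a=1 ⇒ p=483, q=22
→ (483, 22).  Check: 483²=233289, 482·22²=233288, difference 1.
(x_2, y_2) = (483·483 + 482·22·22, 483·22 + 22·483) = (466577, 21252)

483 22
466577 21252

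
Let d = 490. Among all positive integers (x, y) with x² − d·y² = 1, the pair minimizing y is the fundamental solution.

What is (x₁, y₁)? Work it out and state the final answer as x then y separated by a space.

1039681 46968

[22; 7,2,1,4,4,4,1,2,7,44] for √490; ℓ=10 ⇒ convergent index 9
step 0: (22, 1)  from 22·(1,0) + (0,1)
…
step 8: (141338, 6385)  from 2·(50315,2273) + (40708,1839)
step 9: (1039681, 46968)  from 7·(141338,6385) + (50315,2273)
→ (1039681, 46968).  Check: 1039681²=1080936581761, 490·46968²=1080936581760, difference 1.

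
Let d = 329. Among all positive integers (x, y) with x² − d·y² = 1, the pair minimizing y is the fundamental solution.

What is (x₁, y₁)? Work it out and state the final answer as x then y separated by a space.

2376415 131016

√329 → a₀=18, period (7,4,2,1,1,4,1,1,2,4,7,36); ℓ=12 even so k=11
a_0=18:  p_0=18·1+0=18,  q_0=18·0+1=1
…
a_3=2:  p_3=2·526+127=1179,  q_3=2·29+7=65
a_4=1:  p_4=1·1179+526=1705,  q_4=1·65+29=94
…
a_9=2:  p_9=2·29366+16125=74857,  q_9=2·1619+889=4127
a_10=4:  p_10=4·74857+29366=328794,  q_10=4·4127+1619=18127
a_11=7:  p_11=7·328794+74857=2376415,  q_11=7·18127+4127=131016
→ (2376415, 131016).  Check: 2376415²=5647348252225, 329·131016²=5647348252224, difference 1.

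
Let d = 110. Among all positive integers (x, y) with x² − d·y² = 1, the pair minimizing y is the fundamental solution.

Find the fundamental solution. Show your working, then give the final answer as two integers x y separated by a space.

d=110: √d = [10; 2,20] (ℓ=2, even), read p_1/q_1
step 0: (10, 1)  from 10·(1,0) + (0,1)
step 1: (21, 2)  from 2·(10,1) + (1,0)
(x₁, y₁) = (21, 2);  21² − 110·2² = 1 ✓

21 2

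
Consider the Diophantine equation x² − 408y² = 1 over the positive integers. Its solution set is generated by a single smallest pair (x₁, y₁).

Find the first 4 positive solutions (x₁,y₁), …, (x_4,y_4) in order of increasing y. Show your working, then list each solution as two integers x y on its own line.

101 5
20401 1010
4120901 204015
832401601 41210020

√408 → a₀=20, period (5,40); ℓ=2 even so k=1
a_0=20:  p_0=20·1+0=20,  q_0=20·0+1=1
a_1=5:  p_1=5·20+1=101,  q_1=5·1+0=5
→ (101, 5).  Check: 101²=10201, 408·5²=10200, difference 1.
(x_2, y_2) = (101·101 + 408·5·5, 101·5 + 5·101) = (20401, 1010)
(x_3, y_3) = (101·20401 + 408·5·1010, 101·1010 + 5·20401) = (4120901, 204015)
(x_4, y_4) = (101·4120901 + 408·5·204015, 101·204015 + 5·4120901) = (832401601, 41210020)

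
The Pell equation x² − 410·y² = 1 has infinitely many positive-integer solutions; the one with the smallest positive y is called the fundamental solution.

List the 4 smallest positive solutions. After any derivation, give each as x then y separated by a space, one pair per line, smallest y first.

√410 → a₀=20, period (4,40); ℓ=2 even so k=1
i=0: a=20 ⇒ p=20, q=1
i=1: a=4 ⇒ p=81, q=4
fundamental: x₁=81, y₁=4  (since 6561 − 410·16 = 1)
(x_2, y_2) = (81·81 + 410·4·4, 81·4 + 4·81) = (13121, 648)
(x_3, y_3) = (81·13121 + 410·4·648, 81·648 + 4·13121) = (2125521, 104972)
(x_4, y_4) = (81·2125521 + 410·4·104972, 81·104972 + 4·2125521) = (344321281, 17004816)

81 4
13121 648
2125521 104972
344321281 17004816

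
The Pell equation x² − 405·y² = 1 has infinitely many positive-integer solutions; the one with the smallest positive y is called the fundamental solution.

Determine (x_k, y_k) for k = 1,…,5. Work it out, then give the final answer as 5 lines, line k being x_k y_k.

[20; 8,40] for √405; ℓ=2 ⇒ convergent index 1
a_0=20:  p_0=20·1+0=20,  q_0=20·0+1=1
a_1=8:  p_1=8·20+1=161,  q_1=8·1+0=8
→ (161, 8).  Check: 161²=25921, 405·8²=25920, difference 1.
n=2: (161,8)∘(161,8) = (161·161+405·8·8, 161·8+8·161) = (51841,2576)
n=3: (51841,2576)∘(161,8) = (161·51841+405·8·2576, 161·2576+8·51841) = (16692641,829464)
n=4: (16692641,829464)∘(161,8) = (161·16692641+405·8·829464, 161·829464+8·16692641) = (5374978561,267084832)
n=5: (5374978561,267084832)∘(161,8) = (161·5374978561+405·8·267084832, 161·267084832+8·5374978561) = (1730726404001,86000486440)

161 8
51841 2576
16692641 829464
5374978561 267084832
1730726404001 86000486440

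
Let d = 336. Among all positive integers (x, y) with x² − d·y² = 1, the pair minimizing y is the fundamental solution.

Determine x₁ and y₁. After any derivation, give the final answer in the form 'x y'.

√336 = [18; 3,36, …], period ℓ=2 (even) → k=1
a_0=18:  p_0=18·1+0=18,  q_0=18·0+1=1
a_1=3:  p_1=3·18+1=55,  q_1=3·1+0=3
→ (55, 3).  Check: 55²=3025, 336·3²=3024, difference 1.

55 3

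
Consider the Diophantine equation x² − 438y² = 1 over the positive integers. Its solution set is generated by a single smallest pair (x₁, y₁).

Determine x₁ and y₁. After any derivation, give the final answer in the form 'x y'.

293 14

d=438: √d = [20; 1,12,1,40] (ℓ=4, even), read p_3/q_3
i=0: a=20 ⇒ p=20, q=1
…
i=2: a=12 ⇒ p=272, q=13
i=3: a=1 ⇒ p=293, q=14
→ (293, 14).  Check: 293²=85849, 438·14²=85848, difference 1.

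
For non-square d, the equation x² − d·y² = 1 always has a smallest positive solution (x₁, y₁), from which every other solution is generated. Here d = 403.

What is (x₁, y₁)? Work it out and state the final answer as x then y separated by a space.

669878 33369

[20; 13,2,1,3,1,3,1,2,13,40] for √403; ℓ=10 ⇒ convergent index 9
step 0: (20, 1)  from 20·(1,0) + (0,1)
step 1: (261, 13)  from 13·(20,1) + (1,0)
step 2: (542, 27)  from 2·(261,13) + (20,1)
…
step 4: (2951, 147)  from 3·(803,40) + (542,27)
step 5: (3754, 187)  from 1·(2951,147) + (803,40)
step 6: (14213, 708)  from 3·(3754,187) + (2951,147)
step 7: (17967, 895)  from 1·(14213,708) + (3754,187)
step 8: (50147, 2498)  from 2·(17967,895) + (14213,708)
step 9: (669878, 33369)  from 13·(50147,2498) + (17967,895)
fundamental: x₁=669878, y₁=33369  (since 448736534884 − 403·1113490161 = 1)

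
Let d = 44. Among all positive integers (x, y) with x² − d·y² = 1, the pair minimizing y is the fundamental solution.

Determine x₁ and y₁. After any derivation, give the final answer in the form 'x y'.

199 30

√44 → a₀=6, period (1,1,1,2,1,1,1,12); ℓ=8 even so k=7
k=0  a_k=6  p_k/q_k = 6/1
…
k=2  a_k=1  p_k/q_k = 13/2
…
k=4  a_k=2  p_k/q_k = 53/8
…
k=6  a_k=1  p_k/q_k = 126/19
k=7  a_k=1  p_k/q_k = 199/30
(x₁, y₁) = (199, 30);  199² − 44·30² = 1 ✓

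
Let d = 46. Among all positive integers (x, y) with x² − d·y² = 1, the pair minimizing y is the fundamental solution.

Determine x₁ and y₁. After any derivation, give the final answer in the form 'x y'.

√46 → a₀=6, period (1,3,1,1,2,6,2,1,1,3,1,12); ℓ=12 even so k=11
i=0: a=6 ⇒ p=6, q=1
i=1: a=1 ⇒ p=7, q=1
i=2: a=3 ⇒ p=27, q=4
…
i=4: a=1 ⇒ p=61, q=9
i=5: a=2 ⇒ p=156, q=23
i=6: a=6 ⇒ p=997, q=147
i=7: a=2 ⇒ p=2150, q=317
i=8: a=1 ⇒ p=3147, q=464
…
i=10: a=3 ⇒ p=19038, q=2807
i=11: a=1 ⇒ p=24335, q=3588
fundamental: x₁=24335, y₁=3588  (since 592192225 − 46·12873744 = 1)

24335 3588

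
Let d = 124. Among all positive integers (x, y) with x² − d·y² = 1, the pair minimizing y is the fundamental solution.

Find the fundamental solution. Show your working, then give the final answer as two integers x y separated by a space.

4620799 414960

d=124: √d = [11; 7,2,1,1,1,…,2,7,22] (ℓ=16, even), read p_15/q_15
a_0=11:  p_0=11·1+0=11,  q_0=11·0+1=1
…
a_3=1:  p_3=1·167+78=245,  q_3=1·15+7=22
a_4=1:  p_4=1·245+167=412,  q_4=1·22+15=37
…
a_7=1:  p_7=1·2383+657=3040,  q_7=1·214+59=273
…
a_10=3:  p_10=3·17583+14543=67292,  q_10=3·1579+1306=6043
…
a_12=1:  p_12=1·84875+67292=152167,  q_12=1·7622+6043=13665
a_13=1:  p_13=1·152167+84875=237042,  q_13=1·13665+7622=21287
a_14=2:  p_14=2·237042+152167=626251,  q_14=2·21287+13665=56239
a_15=7:  p_15=7·626251+237042=4620799,  q_15=7·56239+21287=414960
→ (4620799, 414960).  Check: 4620799²=21351783398401, 124·414960²=21351783398400, difference 1.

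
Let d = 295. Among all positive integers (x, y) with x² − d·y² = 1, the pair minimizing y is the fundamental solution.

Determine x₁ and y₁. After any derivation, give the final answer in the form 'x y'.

√295 = [17; 5,1,2,3,2,6,2,3,2,1,5,34, …], period ℓ=12 (even) → k=11
step 0: (17, 1)  from 17·(1,0) + (0,1)
…
step 2: (103, 6)  from 1·(86,5) + (17,1)
step 3: (292, 17)  from 2·(103,6) + (86,5)
…
step 5: (2250, 131)  from 2·(979,57) + (292,17)
step 6: (14479, 843)  from 6·(2250,131) + (979,57)
step 7: (31208, 1817)  from 2·(14479,843) + (2250,131)
…
step 10: (355517, 20699)  from 1·(247414,14405) + (108103,6294)
step 11: (2024999, 117900)  from 5·(355517,20699) + (247414,14405)
(x₁, y₁) = (2024999, 117900);  2024999² − 295·117900² = 1 ✓

2024999 117900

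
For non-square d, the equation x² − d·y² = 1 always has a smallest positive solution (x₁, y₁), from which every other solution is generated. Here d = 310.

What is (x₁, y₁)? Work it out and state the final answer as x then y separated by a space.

√310 → a₀=17, period (1,1,1,1,5,…,1,1,34); ℓ=16 even so k=15
k=0  a_k=17  p_k/q_k = 17/1
k=1  a_k=1  p_k/q_k = 18/1
k=2  a_k=1  p_k/q_k = 35/2
k=3  a_k=1  p_k/q_k = 53/3
k=4  a_k=1  p_k/q_k = 88/5
k=5  a_k=5  p_k/q_k = 493/28
k=6  a_k=3  p_k/q_k = 1567/89
k=7  a_k=1  p_k/q_k = 2060/117
k=8  a_k=2  p_k/q_k = 5687/323
k=9  a_k=1  p_k/q_k = 7747/440
…
k=11  a_k=5  p_k/q_k = 152387/8655
k=12  a_k=1  p_k/q_k = 181315/10298
k=13  a_k=1  p_k/q_k = 333702/18953
k=14  a_k=1  p_k/q_k = 515017/29251
k=15  a_k=1  p_k/q_k = 848719/48204
→ (848719, 48204).  Check: 848719²=720323940961, 310·48204²=720323940960, difference 1.

848719 48204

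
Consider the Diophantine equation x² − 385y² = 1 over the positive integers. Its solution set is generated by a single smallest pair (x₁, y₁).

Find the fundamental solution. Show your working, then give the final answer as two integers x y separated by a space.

d=385: √d = [19; 1,1,1,1,1,…,1,1,38] (ℓ=16, even), read p_15/q_15
step 0: (19, 1)  from 19·(1,0) + (0,1)
step 1: (20, 1)  from 1·(19,1) + (1,0)
…
step 3: (59, 3)  from 1·(39,2) + (20,1)
…
step 7: (726, 37)  from 1·(569,29) + (157,8)
…
step 9: (2747, 140)  from 1·(2021,103) + (726,37)
…
step 14: (59551, 3035)  from 1·(36280,1849) + (23271,1186)
step 15: (95831, 4884)  from 1·(59551,3035) + (36280,1849)
(x₁, y₁) = (95831, 4884);  95831² − 385·4884² = 1 ✓

95831 4884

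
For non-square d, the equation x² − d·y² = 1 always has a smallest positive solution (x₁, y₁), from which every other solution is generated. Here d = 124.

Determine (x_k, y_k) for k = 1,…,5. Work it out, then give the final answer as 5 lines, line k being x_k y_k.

d=124: √d = [11; 7,2,1,1,1,…,2,7,22] (ℓ=16, even), read p_15/q_15
a_0=11:  p_0=11·1+0=11,  q_0=11·0+1=1
a_1=7:  p_1=7·11+1=78,  q_1=7·1+0=7
…
a_3=1:  p_3=1·167+78=245,  q_3=1·15+7=22
a_4=1:  p_4=1·245+167=412,  q_4=1·22+15=37
…
a_6=3:  p_6=3·657+412=2383,  q_6=3·59+37=214
…
a_9=1:  p_9=1·14543+3040=17583,  q_9=1·1306+273=1579
a_10=3:  p_10=3·17583+14543=67292,  q_10=3·1579+1306=6043
a_11=1:  p_11=1·67292+17583=84875,  q_11=1·6043+1579=7622
…
a_14=2:  p_14=2·237042+152167=626251,  q_14=2·21287+13665=56239
a_15=7:  p_15=7·626251+237042=4620799,  q_15=7·56239+21287=414960
→ (4620799, 414960).  Check: 4620799²=21351783398401, 124·414960²=21351783398400, difference 1.
(x_2, y_2) = (4620799·4620799 + 124·414960·414960, 4620799·414960 + 414960·4620799) = (42703566796801, 3834893506080)
(x_3, y_3) = (4620799·42703566796801 + 124·414960·3834893506080, 4620799·3834893506080 + 414960·42703566796801) = (394649197502177907199, 35440544156001500880)
(x_4, y_4) = (4620799·394649197502177907199 + 124·414960·35440544156001500880, 4620799·35440544156001500880 + 414960·394649197502177907199) = (3647189234337689639247667201, 327527261991011323636100160)
(x_5, y_5) = (4620799·3647189234337689639247667201 + 124·414960·327527261991011323636100160, 4620799·327527261991011323636100160 + 414960·3647189234337689639247667201) = (33705856733676329245494460531519999, 3026875289361570825948579964954800)

4620799 414960
42703566796801 3834893506080
394649197502177907199 35440544156001500880
3647189234337689639247667201 327527261991011323636100160
33705856733676329245494460531519999 3026875289361570825948579964954800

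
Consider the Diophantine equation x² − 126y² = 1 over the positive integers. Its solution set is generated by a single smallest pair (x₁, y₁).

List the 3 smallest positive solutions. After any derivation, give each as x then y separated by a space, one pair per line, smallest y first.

[11; 4,2,4,22] for √126; ℓ=4 ⇒ convergent index 3
i=0: a=11 ⇒ p=11, q=1
…
i=2: a=2 ⇒ p=101, q=9
i=3: a=4 ⇒ p=449, q=40
→ (449, 40).  Check: 449²=201601, 126·40²=201600, difference 1.
n=2: (449,40)∘(449,40) = (449·449+126·40·40, 449·40+40·449) = (403201,35920)
n=3: (403201,35920)∘(449,40) = (449·403201+126·40·35920, 449·35920+40·403201) = (362074049,32256120)

449 40
403201 35920
362074049 32256120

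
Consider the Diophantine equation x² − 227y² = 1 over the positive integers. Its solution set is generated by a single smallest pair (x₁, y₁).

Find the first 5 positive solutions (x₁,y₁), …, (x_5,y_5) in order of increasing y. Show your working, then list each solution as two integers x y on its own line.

d=227: √d = [15; 15,30] (ℓ=2, even), read p_1/q_1
a_0=15:  p_0=15·1+0=15,  q_0=15·0+1=1
a_1=15:  p_1=15·15+1=226,  q_1=15·1+0=15
fundamental: x₁=226, y₁=15  (since 51076 − 227·225 = 1)
(226+15√227)^2 = 102151 + 6780√227
(226+15√227)^3 = 46172026 + 3064545√227
(226+15√227)^4 = 20869653601 + 1385167560√227
(226+15√227)^5 = 9433037255626 + 626092672575√227

226 15
102151 6780
46172026 3064545
20869653601 1385167560
9433037255626 626092672575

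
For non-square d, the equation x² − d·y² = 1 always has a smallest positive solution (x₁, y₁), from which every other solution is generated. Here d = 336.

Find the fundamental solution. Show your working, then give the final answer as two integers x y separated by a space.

√336 = [18; 3,36, …], period ℓ=2 (even) → k=1
step 0: (18, 1)  from 18·(1,0) + (0,1)
step 1: (55, 3)  from 3·(18,1) + (1,0)
(x₁, y₁) = (55, 3);  55² − 336·3² = 1 ✓

55 3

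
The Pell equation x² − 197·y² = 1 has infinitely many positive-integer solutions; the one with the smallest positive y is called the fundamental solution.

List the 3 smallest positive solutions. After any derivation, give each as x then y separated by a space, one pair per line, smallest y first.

393 28
308897 22008
242792649 17298260

[14; 28] for √197; ℓ=1 ⇒ convergent index 1
a_0=14:  p_0=14·1+0=14,  q_0=14·0+1=1
a_1=28:  p_1=28·14+1=393,  q_1=28·1+0=28
fundamental: x₁=393, y₁=28  (since 154449 − 197·784 = 1)
n=2: (393,28)∘(393,28) = (393·393+197·28·28, 393·28+28·393) = (308897,22008)
n=3: (308897,22008)∘(393,28) = (393·308897+197·28·22008, 393·22008+28·308897) = (242792649,17298260)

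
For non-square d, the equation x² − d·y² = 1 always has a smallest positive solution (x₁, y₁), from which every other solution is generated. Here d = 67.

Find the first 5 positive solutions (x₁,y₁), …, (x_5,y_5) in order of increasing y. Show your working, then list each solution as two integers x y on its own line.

√67 = [8; 5,2,1,1,7,1,1,2,5,16, …], period ℓ=10 (even) → k=9
i=0: a=8 ⇒ p=8, q=1
…
i=2: a=2 ⇒ p=90, q=11
…
i=4: a=1 ⇒ p=221, q=27
…
i=8: a=2 ⇒ p=9053, q=1106
i=9: a=5 ⇒ p=48842, q=5967
fundamental: x₁=48842, y₁=5967  (since 2385540964 − 67·35605089 = 1)
n=2: (48842,5967)∘(48842,5967) = (48842·48842+67·5967·5967, 48842·5967+5967·48842) = (4771081927,582880428)
n=3: (4771081927,582880428)∘(48842,5967) = (48842·4771081927+67·5967·582880428, 48842·582880428+5967·4771081927) = (466058366908226,56938091722785)
n=4: (466058366908226,56938091722785)∘(48842,5967) = (48842·466058366908226+67·5967·56938091722785, 48842·56938091722785+5967·466058366908226) = (45526445508292066657,5561940551265649512)
n=5: (45526445508292066657,5561940551265649512)∘(48842,5967) = (48842·45526445508292066657+67·5967·5561940551265649512, 48842·5561940551265649512+5967·45526445508292066657) = (4447205302565943872414162,543312600752895615207423)

48842 5967
4771081927 582880428
466058366908226 56938091722785
45526445508292066657 5561940551265649512
4447205302565943872414162 543312600752895615207423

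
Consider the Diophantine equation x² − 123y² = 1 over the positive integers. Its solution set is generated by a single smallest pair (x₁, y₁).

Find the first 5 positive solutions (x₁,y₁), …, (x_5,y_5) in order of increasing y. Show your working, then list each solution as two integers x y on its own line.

[11; 11,22] for √123; ℓ=2 ⇒ convergent index 1
k=0  a_k=11  p_k/q_k = 11/1
k=1  a_k=11  p_k/q_k = 122/11
→ (122, 11).  Check: 122²=14884, 123·11²=14883, difference 1.
(x_2, y_2) = (122·122 + 123·11·11, 122·11 + 11·122) = (29767, 2684)
(x_3, y_3) = (122·29767 + 123·11·2684, 122·2684 + 11·29767) = (7263026, 654885)
(x_4, y_4) = (122·7263026 + 123·11·654885, 122·654885 + 11·7263026) = (1772148577, 159789256)
(x_5, y_5) = (122·1772148577 + 123·11·159789256, 122·159789256 + 11·1772148577) = (432396989762, 38987923579)

122 11
29767 2684
7263026 654885
1772148577 159789256
432396989762 38987923579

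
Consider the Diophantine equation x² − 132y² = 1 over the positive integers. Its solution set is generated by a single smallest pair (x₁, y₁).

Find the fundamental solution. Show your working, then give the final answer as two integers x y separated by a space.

[11; 2,22] for √132; ℓ=2 ⇒ convergent index 1
i=0: a=11 ⇒ p=11, q=1
i=1: a=2 ⇒ p=23, q=2
→ (23, 2).  Check: 23²=529, 132·2²=528, difference 1.

23 2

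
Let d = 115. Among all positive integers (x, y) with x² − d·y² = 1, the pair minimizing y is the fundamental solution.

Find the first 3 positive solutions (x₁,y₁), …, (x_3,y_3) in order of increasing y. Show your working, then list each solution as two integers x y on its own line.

d=115: √d = [10; 1,2,1,1,1,1,1,2,1,20] (ℓ=10, even), read p_9/q_9
a_0=10:  p_0=10·1+0=10,  q_0=10·0+1=1
a_1=1:  p_1=1·10+1=11,  q_1=1·1+0=1
a_2=2:  p_2=2·11+10=32,  q_2=2·1+1=3
a_3=1:  p_3=1·32+11=43,  q_3=1·3+1=4
a_4=1:  p_4=1·43+32=75,  q_4=1·4+3=7
a_5=1:  p_5=1·75+43=118,  q_5=1·7+4=11
a_6=1:  p_6=1·118+75=193,  q_6=1·11+7=18
a_7=1:  p_7=1·193+118=311,  q_7=1·18+11=29
a_8=2:  p_8=2·311+193=815,  q_8=2·29+18=76
a_9=1:  p_9=1·815+311=1126,  q_9=1·76+29=105
fundamental: x₁=1126, y₁=105  (since 1267876 − 115·11025 = 1)
(1126+105√115)^2 = 2535751 + 236460√115
(1126+105√115)^3 = 5710510126 + 532507815√115

1126 105
2535751 236460
5710510126 532507815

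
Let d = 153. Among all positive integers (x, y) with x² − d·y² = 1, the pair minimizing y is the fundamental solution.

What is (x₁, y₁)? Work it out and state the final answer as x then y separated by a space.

2177 176

√153 → a₀=12, period (2,1,2,2,2,1,2,24); ℓ=8 even so k=7
i=0: a=12 ⇒ p=12, q=1
i=1: a=2 ⇒ p=25, q=2
…
i=4: a=2 ⇒ p=235, q=19
…
i=6: a=1 ⇒ p=804, q=65
i=7: a=2 ⇒ p=2177, q=176
(x₁, y₁) = (2177, 176);  2177² − 153·176² = 1 ✓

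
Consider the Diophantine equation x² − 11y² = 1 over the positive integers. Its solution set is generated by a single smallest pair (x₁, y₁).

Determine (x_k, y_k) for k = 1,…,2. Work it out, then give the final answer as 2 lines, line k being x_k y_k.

10 3
199 60

[3; 3,6] for √11; ℓ=2 ⇒ convergent index 1
a_0=3:  p_0=3·1+0=3,  q_0=3·0+1=1
a_1=3:  p_1=3·3+1=10,  q_1=3·1+0=3
(x₁, y₁) = (10, 3);  10² − 11·3² = 1 ✓
n=2: (10,3)∘(10,3) = (10·10+11·3·3, 10·3+3·10) = (199,60)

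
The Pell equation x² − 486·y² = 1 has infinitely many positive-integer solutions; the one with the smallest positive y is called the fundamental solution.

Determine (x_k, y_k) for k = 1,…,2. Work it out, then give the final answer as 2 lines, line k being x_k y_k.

485 22
470449 21340

d=486: √d = [22; 22,44] (ℓ=2, even), read p_1/q_1
k=0  a_k=22  p_k/q_k = 22/1
k=1  a_k=22  p_k/q_k = 485/22
(x₁, y₁) = (485, 22);  485² − 486·22² = 1 ✓
n=2: (485,22)∘(485,22) = (485·485+486·22·22, 485·22+22·485) = (470449,21340)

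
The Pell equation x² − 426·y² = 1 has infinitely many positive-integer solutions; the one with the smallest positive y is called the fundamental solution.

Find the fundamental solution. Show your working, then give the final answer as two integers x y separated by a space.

88751 4300

d=426: √d = [20; 1,1,1,3,2,6,2,3,1,1,1,40] (ℓ=12, even), read p_11/q_11
k=0  a_k=20  p_k/q_k = 20/1
…
k=2  a_k=1  p_k/q_k = 41/2
k=3  a_k=1  p_k/q_k = 62/3
k=4  a_k=3  p_k/q_k = 227/11
k=5  a_k=2  p_k/q_k = 516/25
k=6  a_k=6  p_k/q_k = 3323/161
k=7  a_k=2  p_k/q_k = 7162/347
k=8  a_k=3  p_k/q_k = 24809/1202
k=9  a_k=1  p_k/q_k = 31971/1549
k=10  a_k=1  p_k/q_k = 56780/2751
k=11  a_k=1  p_k/q_k = 88751/4300
(x₁, y₁) = (88751, 4300);  88751² − 426·4300² = 1 ✓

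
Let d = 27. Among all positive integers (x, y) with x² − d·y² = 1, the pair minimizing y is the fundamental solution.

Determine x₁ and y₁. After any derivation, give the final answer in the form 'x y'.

26 5

d=27: √d = [5; 5,10] (ℓ=2, even), read p_1/q_1
a_0=5:  p_0=5·1+0=5,  q_0=5·0+1=1
a_1=5:  p_1=5·5+1=26,  q_1=5·1+0=5
fundamental: x₁=26, y₁=5  (since 676 − 27·25 = 1)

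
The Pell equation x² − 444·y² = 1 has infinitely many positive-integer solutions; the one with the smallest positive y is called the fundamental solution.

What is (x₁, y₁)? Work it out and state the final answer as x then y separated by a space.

295 14

√444 = [21; 14,42, …], period ℓ=2 (even) → k=1
a_0=21:  p_0=21·1+0=21,  q_0=21·0+1=1
a_1=14:  p_1=14·21+1=295,  q_1=14·1+0=14
fundamental: x₁=295, y₁=14  (since 87025 − 444·196 = 1)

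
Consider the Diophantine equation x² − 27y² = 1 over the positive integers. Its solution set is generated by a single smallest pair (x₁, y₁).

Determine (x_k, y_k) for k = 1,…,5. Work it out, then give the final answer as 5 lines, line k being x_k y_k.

√27 = [5; 5,10, …], period ℓ=2 (even) → k=1
k=0  a_k=5  p_k/q_k = 5/1
k=1  a_k=5  p_k/q_k = 26/5
→ (26, 5).  Check: 26²=676, 27·5²=675, difference 1.
(26+5√27)^2 = 1351 + 260√27
(26+5√27)^3 = 70226 + 13515√27
(26+5√27)^4 = 3650401 + 702520√27
(26+5√27)^5 = 189750626 + 36517525√27

26 5
1351 260
70226 13515
3650401 702520
189750626 36517525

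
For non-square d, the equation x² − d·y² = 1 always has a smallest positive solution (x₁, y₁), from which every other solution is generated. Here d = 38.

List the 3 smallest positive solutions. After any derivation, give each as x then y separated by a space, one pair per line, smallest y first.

37 6
2737 444
202501 32850

√38 → a₀=6, period (6,12); ℓ=2 even so k=1
i=0: a=6 ⇒ p=6, q=1
i=1: a=6 ⇒ p=37, q=6
→ (37, 6).  Check: 37²=1369, 38·6²=1368, difference 1.
n=2: (37,6)∘(37,6) = (37·37+38·6·6, 37·6+6·37) = (2737,444)
n=3: (2737,444)∘(37,6) = (37·2737+38·6·444, 37·444+6·2737) = (202501,32850)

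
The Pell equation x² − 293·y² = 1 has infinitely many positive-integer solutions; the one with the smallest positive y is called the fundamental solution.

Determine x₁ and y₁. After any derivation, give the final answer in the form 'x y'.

12320649 719780

√293 → a₀=17, period (8,1,1,8,34); ℓ=5 odd so k=9
a_0=17:  p_0=17·1+0=17,  q_0=17·0+1=1
a_1=8:  p_1=8·17+1=137,  q_1=8·1+0=8
a_2=1:  p_2=1·137+17=154,  q_2=1·8+1=9
a_3=1:  p_3=1·154+137=291,  q_3=1·9+8=17
a_4=8:  p_4=8·291+154=2482,  q_4=8·17+9=145
…
a_7=1:  p_7=1·679914+84679=764593,  q_7=1·39721+4947=44668
a_8=1:  p_8=1·764593+679914=1444507,  q_8=1·44668+39721=84389
a_9=8:  p_9=8·1444507+764593=12320649,  q_9=8·84389+44668=719780
(x₁, y₁) = (12320649, 719780);  12320649² − 293·719780² = 1 ✓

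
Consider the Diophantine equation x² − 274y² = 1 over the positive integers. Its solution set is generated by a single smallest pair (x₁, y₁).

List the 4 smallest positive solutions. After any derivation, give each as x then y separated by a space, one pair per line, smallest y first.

√274 = [16; 1,1,4,4,1,1,32, …], period ℓ=7 (odd) → k=13
a_0=16:  p_0=16·1+0=16,  q_0=16·0+1=1
a_1=1:  p_1=1·16+1=17,  q_1=1·1+0=1
…
a_3=4:  p_3=4·33+17=149,  q_3=4·2+1=9
…
a_6=1:  p_6=1·778+629=1407,  q_6=1·47+38=85
…
a_12=1:  p_12=1·1770023+419253=2189276,  q_12=1·106931+25328=132259
a_13=1:  p_13=1·2189276+1770023=3959299,  q_13=1·132259+106931=239190
(x₁, y₁) = (3959299, 239190);  3959299² − 274·239190² = 1 ✓
(x_2, y_2) = (3959299·3959299 + 274·239190·239190, 3959299·239190 + 239190·3959299) = (31352097142801, 1894049455620)
(x_3, y_3) = (3959299·31352097142801 + 274·239190·1894049455620, 3959299·1894049455620 + 239190·31352097142801) = (248264653730785753699, 14998216231173381570)
(x_4, y_4) = (3959299·248264653730785753699 + 274·239190·14998216231173381570, 3959299·14998216231173381570 + 239190·248264653730785753699) = (1965907990503261255572251201, 118764845051735182903983240)

3959299 239190
31352097142801 1894049455620
248264653730785753699 14998216231173381570
1965907990503261255572251201 118764845051735182903983240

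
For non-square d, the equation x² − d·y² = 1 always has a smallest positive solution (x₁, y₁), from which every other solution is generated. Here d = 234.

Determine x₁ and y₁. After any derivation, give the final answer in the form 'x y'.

5201 340

√234 = [15; 3,2,1,2,1,2,3,30, …], period ℓ=8 (even) → k=7
a_0=15:  p_0=15·1+0=15,  q_0=15·0+1=1
a_1=3:  p_1=3·15+1=46,  q_1=3·1+0=3
…
a_3=1:  p_3=1·107+46=153,  q_3=1·7+3=10
…
a_5=1:  p_5=1·413+153=566,  q_5=1·27+10=37
a_6=2:  p_6=2·566+413=1545,  q_6=2·37+27=101
a_7=3:  p_7=3·1545+566=5201,  q_7=3·101+37=340
→ (5201, 340).  Check: 5201²=27050401, 234·340²=27050400, difference 1.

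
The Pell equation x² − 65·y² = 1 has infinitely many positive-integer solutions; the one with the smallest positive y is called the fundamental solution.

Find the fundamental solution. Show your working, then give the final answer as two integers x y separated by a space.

129 16

d=65: √d = [8; 16] (ℓ=1, odd), read p_1/q_1
a_0=8:  p_0=8·1+0=8,  q_0=8·0+1=1
a_1=16:  p_1=16·8+1=129,  q_1=16·1+0=16
→ (129, 16).  Check: 129²=16641, 65·16²=16640, difference 1.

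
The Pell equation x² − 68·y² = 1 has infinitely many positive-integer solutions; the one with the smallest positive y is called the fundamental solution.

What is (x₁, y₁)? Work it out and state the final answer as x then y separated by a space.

33 4

√68 = [8; 4,16, …], period ℓ=2 (even) → k=1
a_0=8:  p_0=8·1+0=8,  q_0=8·0+1=1
a_1=4:  p_1=4·8+1=33,  q_1=4·1+0=4
→ (33, 4).  Check: 33²=1089, 68·4²=1088, difference 1.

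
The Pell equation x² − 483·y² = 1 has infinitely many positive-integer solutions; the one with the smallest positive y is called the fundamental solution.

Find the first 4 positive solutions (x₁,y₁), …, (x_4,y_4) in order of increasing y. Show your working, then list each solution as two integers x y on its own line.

22 1
967 44
42526 1935
1870177 85096

d=483: √d = [21; 1,42] (ℓ=2, even), read p_1/q_1
k=0  a_k=21  p_k/q_k = 21/1
k=1  a_k=1  p_k/q_k = 22/1
(x₁, y₁) = (22, 1);  22² − 483·1² = 1 ✓
n=2: (22,1)∘(22,1) = (22·22+483·1·1, 22·1+1·22) = (967,44)
n=3: (967,44)∘(22,1) = (22·967+483·1·44, 22·44+1·967) = (42526,1935)
n=4: (42526,1935)∘(22,1) = (22·42526+483·1·1935, 22·1935+1·42526) = (1870177,85096)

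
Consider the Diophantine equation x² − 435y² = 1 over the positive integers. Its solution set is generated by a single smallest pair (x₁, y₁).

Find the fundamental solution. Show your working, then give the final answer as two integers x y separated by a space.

146 7

√435 = [20; 1,5,1,40, …], period ℓ=4 (even) → k=3
i=0: a=20 ⇒ p=20, q=1
…
i=2: a=5 ⇒ p=125, q=6
i=3: a=1 ⇒ p=146, q=7
fundamental: x₁=146, y₁=7  (since 21316 − 435·49 = 1)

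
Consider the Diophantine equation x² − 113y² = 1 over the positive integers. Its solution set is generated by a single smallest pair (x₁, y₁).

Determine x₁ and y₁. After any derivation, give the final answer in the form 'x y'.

1204353 113296

√113 → a₀=10, period (1,1,1,2,2,1,1,1,20); ℓ=9 odd so k=17
k=0  a_k=10  p_k/q_k = 10/1
k=1  a_k=1  p_k/q_k = 11/1
k=2  a_k=1  p_k/q_k = 21/2
k=3  a_k=1  p_k/q_k = 32/3
k=4  a_k=2  p_k/q_k = 85/8
k=5  a_k=2  p_k/q_k = 202/19
…
k=7  a_k=1  p_k/q_k = 489/46
k=8  a_k=1  p_k/q_k = 776/73
k=9  a_k=20  p_k/q_k = 16009/1506
k=10  a_k=1  p_k/q_k = 16785/1579
k=11  a_k=1  p_k/q_k = 32794/3085
…
k=16  a_k=1  p_k/q_k = 758918/71393
k=17  a_k=1  p_k/q_k = 1204353/113296
→ (1204353, 113296).  Check: 1204353²=1450466148609, 113·113296²=1450466148608, difference 1.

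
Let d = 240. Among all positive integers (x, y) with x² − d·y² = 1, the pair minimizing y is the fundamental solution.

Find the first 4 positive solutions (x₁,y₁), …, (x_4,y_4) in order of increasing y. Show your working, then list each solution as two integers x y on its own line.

√240 → a₀=15, period (2,30); ℓ=2 even so k=1
i=0: a=15 ⇒ p=15, q=1
i=1: a=2 ⇒ p=31, q=2
fundamental: x₁=31, y₁=2  (since 961 − 240·4 = 1)
k=2:  x_2 = 31·31+240·2·2 = 1921,  y_2 = 31·2+2·31 = 124
k=3:  x_3 = 31·1921+240·2·124 = 119071,  y_3 = 31·124+2·1921 = 7686
k=4:  x_4 = 31·119071+240·2·7686 = 7380481,  y_4 = 31·7686+2·119071 = 476408

31 2
1921 124
119071 7686
7380481 476408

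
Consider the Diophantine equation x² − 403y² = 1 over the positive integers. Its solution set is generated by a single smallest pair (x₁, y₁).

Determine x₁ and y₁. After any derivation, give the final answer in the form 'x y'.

√403 = [20; 13,2,1,3,1,3,1,2,13,40, …], period ℓ=10 (even) → k=9
step 0: (20, 1)  from 20·(1,0) + (0,1)
step 1: (261, 13)  from 13·(20,1) + (1,0)
…
step 3: (803, 40)  from 1·(542,27) + (261,13)
…
step 5: (3754, 187)  from 1·(2951,147) + (803,40)
step 6: (14213, 708)  from 3·(3754,187) + (2951,147)
step 7: (17967, 895)  from 1·(14213,708) + (3754,187)
step 8: (50147, 2498)  from 2·(17967,895) + (14213,708)
step 9: (669878, 33369)  from 13·(50147,2498) + (17967,895)
(x₁, y₁) = (669878, 33369);  669878² − 403·33369² = 1 ✓

669878 33369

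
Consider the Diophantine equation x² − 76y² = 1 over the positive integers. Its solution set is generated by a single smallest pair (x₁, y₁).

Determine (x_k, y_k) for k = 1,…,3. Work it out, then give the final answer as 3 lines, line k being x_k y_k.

√76 = [8; 1,2,1,1,5,4,5,1,1,2,1,16, …], period ℓ=12 (even) → k=11
k=0  a_k=8  p_k/q_k = 8/1
…
k=4  a_k=1  p_k/q_k = 61/7
…
k=6  a_k=4  p_k/q_k = 1421/163
k=7  a_k=5  p_k/q_k = 7445/854
k=8  a_k=1  p_k/q_k = 8866/1017
…
k=10  a_k=2  p_k/q_k = 41488/4759
k=11  a_k=1  p_k/q_k = 57799/6630
→ (57799, 6630).  Check: 57799²=3340724401, 76·6630²=3340724400, difference 1.
n=2: (57799,6630)∘(57799,6630) = (57799·57799+76·6630·6630, 57799·6630+6630·57799) = (6681448801,766414740)
n=3: (6681448801,766414740)∘(57799,6630) = (57799·6681448801+76·6630·766414740, 57799·766414740+6630·6681448801) = (772362118440199,88596011107890)

57799 6630
6681448801 766414740
772362118440199 88596011107890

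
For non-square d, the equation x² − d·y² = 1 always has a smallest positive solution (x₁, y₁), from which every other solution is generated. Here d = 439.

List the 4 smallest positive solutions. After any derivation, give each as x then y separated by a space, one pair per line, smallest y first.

d=439: √d = [20; 1,19,1,40] (ℓ=4, even), read p_3/q_3
a_0=20:  p_0=20·1+0=20,  q_0=20·0+1=1
…
a_2=19:  p_2=19·21+20=419,  q_2=19·1+1=20
a_3=1:  p_3=1·419+21=440,  q_3=1·20+1=21
(x₁, y₁) = (440, 21);  440² − 439·21² = 1 ✓
n=2: (440,21)∘(440,21) = (440·440+439·21·21, 440·21+21·440) = (387199,18480)
n=3: (387199,18480)∘(440,21) = (440·387199+439·21·18480, 440·18480+21·387199) = (340734680,16262379)
n=4: (340734680,16262379)∘(440,21) = (440·340734680+439·21·16262379, 440·16262379+21·340734680) = (299846131201,14310875040)

440 21
387199 18480
340734680 16262379
299846131201 14310875040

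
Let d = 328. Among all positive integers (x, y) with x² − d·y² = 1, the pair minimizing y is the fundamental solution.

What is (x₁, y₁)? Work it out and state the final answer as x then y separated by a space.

[18; 9,36] for √328; ℓ=2 ⇒ convergent index 1
a_0=18:  p_0=18·1+0=18,  q_0=18·0+1=1
a_1=9:  p_1=9·18+1=163,  q_1=9·1+0=9
fundamental: x₁=163, y₁=9  (since 26569 − 328·81 = 1)

163 9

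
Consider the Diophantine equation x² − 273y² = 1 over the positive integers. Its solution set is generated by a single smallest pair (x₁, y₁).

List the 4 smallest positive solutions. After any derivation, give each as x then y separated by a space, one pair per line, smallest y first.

√273 = [16; 1,1,10,1,1,32, …], period ℓ=6 (even) → k=5
k=0  a_k=16  p_k/q_k = 16/1
…
k=2  a_k=1  p_k/q_k = 33/2
…
k=4  a_k=1  p_k/q_k = 380/23
k=5  a_k=1  p_k/q_k = 727/44
(x₁, y₁) = (727, 44);  727² − 273·44² = 1 ✓
(x_2, y_2) = (727·727 + 273·44·44, 727·44 + 44·727) = (1057057, 63976)
(x_3, y_3) = (727·1057057 + 273·44·63976, 727·63976 + 44·1057057) = (1536960151, 93021060)
(x_4, y_4) = (727·1536960151 + 273·44·93021060, 727·93021060 + 44·1536960151) = (2234739002497, 135252557264)

727 44
1057057 63976
1536960151 93021060
2234739002497 135252557264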